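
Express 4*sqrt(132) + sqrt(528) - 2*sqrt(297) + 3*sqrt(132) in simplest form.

12*sqrt(33)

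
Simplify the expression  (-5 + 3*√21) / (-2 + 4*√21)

(-7*√21 + 121)/166

Multiply numerator and denominator by -4*√21 - 2.
Denominator becomes -332; numerator becomes -242 + 14*√21.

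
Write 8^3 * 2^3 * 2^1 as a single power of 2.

8^3 = 2^9; 2^3 = 2^3; 2^1 = 2^1
Combine exponents: 2^13

2^13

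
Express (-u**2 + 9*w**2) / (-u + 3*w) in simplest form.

-u**2 + 9*w**2 factors as -(u - 3*w)*(u + 3*w).

u + 3*w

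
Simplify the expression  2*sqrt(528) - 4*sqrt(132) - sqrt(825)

-5*sqrt(33)

2*sqrt(528) = 8*sqrt(33); 4*sqrt(132) = 8*sqrt(33); sqrt(825) = 5*sqrt(33)
Combine: (8 - 8 - 5)·sqrt(33) = -5*sqrt(33)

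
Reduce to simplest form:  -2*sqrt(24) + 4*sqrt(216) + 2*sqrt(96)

28*sqrt(6)

2*sqrt(24) = 4*sqrt(6); 4*sqrt(216) = 24*sqrt(6); 2*sqrt(96) = 8*sqrt(6)
Combine: (-4 + 24 + 8)·sqrt(6) = 28*sqrt(6)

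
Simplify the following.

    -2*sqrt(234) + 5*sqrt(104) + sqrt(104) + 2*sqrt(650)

2*sqrt(234) = 6*sqrt(26); 5*sqrt(104) = 10*sqrt(26); sqrt(104) = 2*sqrt(26); 2*sqrt(650) = 10*sqrt(26)
Combine: (-6 + 10 + 2 + 10)·sqrt(26) = 16*sqrt(26)

16*sqrt(26)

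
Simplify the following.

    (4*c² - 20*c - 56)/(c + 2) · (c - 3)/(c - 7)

Factor: 4*c² - 20*c - 56 = 4·(c + 2)·(c - 7)
Cancel the common factors (c + 2), (c - 7).

4*c - 12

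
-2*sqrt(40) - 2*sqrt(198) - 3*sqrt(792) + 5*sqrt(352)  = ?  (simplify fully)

-4*sqrt(22) - 4*sqrt(10)

2*sqrt(40) = 4*sqrt(10); 2*sqrt(198) = 6*sqrt(22); 3*sqrt(792) = 18*sqrt(22); 5*sqrt(352) = 20*sqrt(22)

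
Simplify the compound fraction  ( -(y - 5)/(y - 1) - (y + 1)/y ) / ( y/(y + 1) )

(-2*y³ + 3*y² + 6*y + 1)/(y³ - y²)

Numerator: -(y - 5)/(y - 1) - (y + 1)/y = (-2*y² + 5*y + 1)/(y² - y)
Denominator: y/(y + 1) = y/(y + 1)
Divide: ((-2*y² + 5*y + 1)/(y² - y)) · ((y + 1)/y) = (-2*y³ + 3*y² + 6*y + 1)/(y³ - y²)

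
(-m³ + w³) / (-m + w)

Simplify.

m² + m*w + w²

Factor as (a-b)(a^2+ab+b^2) with a=w, b=m.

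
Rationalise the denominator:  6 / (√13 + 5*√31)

Multiply numerator and denominator by -5*√31 + √13.
Denominator becomes -762; numerator becomes -30*√31 + 6*√13.

(-√13 + 5*√31)/127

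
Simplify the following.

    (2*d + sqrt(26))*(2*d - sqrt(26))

4*d^2 - 26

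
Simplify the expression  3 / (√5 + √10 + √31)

(-39*√10 - 54*√5 + 15*√62 + 24*√31)/28

Group as (√10 + √31) + √5; multiply by (√10 + √31) - √5, then rationalise the remaining surd.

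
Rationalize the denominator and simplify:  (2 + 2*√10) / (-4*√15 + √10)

(-20*√6 - 4*√15 - 10 - √10)/115

Multiply numerator and denominator by √10 + 4*√15.
Denominator becomes -230; numerator becomes 2*√10 + 20 + 8*√15 + 40*√6.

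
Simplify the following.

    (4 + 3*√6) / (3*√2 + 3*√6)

Multiply numerator and denominator by -3*√2 + 3*√6.
Denominator becomes 36; numerator becomes -18*√3 - 12*√2 + 12*√6 + 54.

(-3*√3 - 2*√2 + 2*√6 + 9)/6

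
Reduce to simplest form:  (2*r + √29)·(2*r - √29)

4*r² - 29

Difference of squares with P = 2*r, Q = √29.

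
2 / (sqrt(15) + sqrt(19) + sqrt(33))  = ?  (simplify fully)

(-12*sqrt(1045) + 2*sqrt(33) + 58*sqrt(19) + 74*sqrt(15))/1139

Group as (sqrt(19) + sqrt(33)) + sqrt(15); multiply by (sqrt(19) + sqrt(33)) - sqrt(15), then rationalise the remaining surd.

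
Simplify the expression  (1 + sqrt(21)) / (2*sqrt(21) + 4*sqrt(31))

Multiply numerator and denominator by -4*sqrt(31) + 2*sqrt(21).
Denominator becomes -412; numerator becomes -4*sqrt(651) - 4*sqrt(31) + 2*sqrt(21) + 42.

(-21 - sqrt(21) + 2*sqrt(31) + 2*sqrt(651))/206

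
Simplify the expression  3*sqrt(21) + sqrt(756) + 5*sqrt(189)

3*sqrt(21) = 3*sqrt(21); sqrt(756) = 6*sqrt(21); 5*sqrt(189) = 15*sqrt(21)
Combine: (3 + 6 + 15)·sqrt(21) = 24*sqrt(21)

24*sqrt(21)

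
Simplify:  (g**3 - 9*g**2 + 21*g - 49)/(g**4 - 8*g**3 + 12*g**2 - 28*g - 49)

1/(g + 1)

Factor: g**3 - 9*g**2 + 21*g - 49 = (g**2 - 2*g + 7)*(g - 7);  g**4 - 8*g**3 + 12*g**2 - 28*g - 49 = (g + 1)*(g**2 - 2*g + 7)*(g - 7)
Cancel the common factors (g**2 - 2*g + 7), (g - 7).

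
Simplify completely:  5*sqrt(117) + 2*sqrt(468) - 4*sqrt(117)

5*sqrt(117) = 15*sqrt(13); 2*sqrt(468) = 12*sqrt(13); 4*sqrt(117) = 12*sqrt(13)
Combine: (15 + 12 - 12)·sqrt(13) = 15*sqrt(13)

15*sqrt(13)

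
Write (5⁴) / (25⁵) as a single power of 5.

5⁴ = 5^4; 25⁵ = 5^10
Combine exponents: 5^(-6)

5^(-6)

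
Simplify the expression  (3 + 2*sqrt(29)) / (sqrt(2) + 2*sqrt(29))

(-2*sqrt(58) - 3*sqrt(2) + 6*sqrt(29) + 116)/114

Multiply numerator and denominator by -sqrt(2) + 2*sqrt(29).
Denominator becomes 114; numerator becomes -2*sqrt(58) - 3*sqrt(2) + 6*sqrt(29) + 116.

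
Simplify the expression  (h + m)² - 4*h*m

(h - m)²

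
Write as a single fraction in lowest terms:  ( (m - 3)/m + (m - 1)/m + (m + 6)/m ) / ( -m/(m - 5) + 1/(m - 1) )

(-3*m^3 + 16*m^2 - 3*m - 10)/(m^3 - 2*m^2 + 5*m)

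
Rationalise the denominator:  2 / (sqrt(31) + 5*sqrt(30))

(-2*sqrt(31) + 10*sqrt(30))/719

Multiply numerator and denominator by -sqrt(31) + 5*sqrt(30).
Denominator becomes 719; numerator becomes -2*sqrt(31) + 10*sqrt(30).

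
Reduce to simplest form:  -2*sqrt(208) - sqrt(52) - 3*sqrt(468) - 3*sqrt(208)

-40*sqrt(13)

2*sqrt(208) = 8*sqrt(13); sqrt(52) = 2*sqrt(13); 3*sqrt(468) = 18*sqrt(13); 3*sqrt(208) = 12*sqrt(13)
Combine: (-8 - 2 - 18 - 12)·sqrt(13) = -40*sqrt(13)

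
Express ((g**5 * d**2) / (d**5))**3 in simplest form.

Inside the bracket: g**5 * (d**-3)
Raise to the power 3: g**15 * (d**-9)

g**15/d**9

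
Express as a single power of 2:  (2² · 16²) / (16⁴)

2² = 2^2; 16² = 2^8; 16⁴ = 2^16
Combine exponents: 2^(-6)

2^(-6)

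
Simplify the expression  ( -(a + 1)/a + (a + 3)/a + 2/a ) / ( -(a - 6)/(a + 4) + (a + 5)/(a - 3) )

Numerator: -(a + 1)/a + (a + 3)/a + 2/a = 4/a
Denominator: -(a - 6)/(a + 4) + (a + 5)/(a - 3) = (18*a + 2)/(a² + a - 12)
Divide: (4/a) · ((a² + a - 12)/(18*a + 2)) = (2*a² + 2*a - 24)/(9*a² + a)

(2*a² + 2*a - 24)/(9*a² + a)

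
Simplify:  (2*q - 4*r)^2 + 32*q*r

4*(q + 2*r)^2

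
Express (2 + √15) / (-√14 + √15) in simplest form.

2*√14 + 2*√15 + √210 + 15

Multiply numerator and denominator by √14 + √15.
Denominator becomes 1; numerator becomes 2*√14 + 2*√15 + √210 + 15.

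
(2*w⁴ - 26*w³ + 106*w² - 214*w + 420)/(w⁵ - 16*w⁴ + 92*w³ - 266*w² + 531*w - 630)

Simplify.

Factor: 2*w⁴ - 26*w³ + 106*w² - 214*w + 420 = 2·(w - 7)·(w - 5)·(w² - w + 6);  w⁵ - 16*w⁴ + 92*w³ - 266*w² + 531*w - 630 = (w - 5)·(w - 7)·(w - 3)·(w² - w + 6)
Cancel the common factors (w² - w + 6), (w - 5), (w - 7).

2/(w - 3)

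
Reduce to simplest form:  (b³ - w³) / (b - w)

b^3 - w^3 = (b - w)(b² + b*w + w²).

b² + b*w + w²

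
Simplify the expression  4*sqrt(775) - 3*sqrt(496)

8*sqrt(31)

4*sqrt(775) = 20*sqrt(31); 3*sqrt(496) = 12*sqrt(31)
Combine: (20 - 12)·sqrt(31) = 8*sqrt(31)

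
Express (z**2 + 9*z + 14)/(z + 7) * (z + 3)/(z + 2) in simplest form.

Factor: z**2 + 9*z + 14 = (z + 2)*(z + 7)
Cancel the common factors (z + 7), (z + 2).

z + 3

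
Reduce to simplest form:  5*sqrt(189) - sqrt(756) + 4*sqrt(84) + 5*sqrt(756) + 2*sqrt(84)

5*sqrt(189) = 15*sqrt(21); sqrt(756) = 6*sqrt(21); 4*sqrt(84) = 8*sqrt(21); 5*sqrt(756) = 30*sqrt(21); 2*sqrt(84) = 4*sqrt(21)
Combine: (15 - 6 + 8 + 30 + 4)·sqrt(21) = 51*sqrt(21)

51*sqrt(21)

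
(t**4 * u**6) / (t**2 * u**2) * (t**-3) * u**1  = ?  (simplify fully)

Quotient: t**2 * u**4
Multiply by (t**-3) * u**1: add exponents.

u**5/t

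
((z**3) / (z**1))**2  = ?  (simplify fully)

Inside the bracket: z**2
Raise to the power 2: z**4

z**4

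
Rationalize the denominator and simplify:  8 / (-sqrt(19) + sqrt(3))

(-sqrt(19) - sqrt(3))/2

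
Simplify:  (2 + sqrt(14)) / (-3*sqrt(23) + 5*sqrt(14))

(6*sqrt(23) + 10*sqrt(14) + 3*sqrt(322) + 70)/143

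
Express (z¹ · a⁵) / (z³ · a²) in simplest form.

a³/z²

Quotient: (z^-2) · a³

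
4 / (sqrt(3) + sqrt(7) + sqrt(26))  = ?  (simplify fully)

Group as (sqrt(3) + sqrt(7)) + sqrt(26); multiply by (sqrt(3) + sqrt(7)) - sqrt(26), then rationalise the remaining surd.

(-22*sqrt(7) - 30*sqrt(3) + 2*sqrt(546) + 16*sqrt(26))/43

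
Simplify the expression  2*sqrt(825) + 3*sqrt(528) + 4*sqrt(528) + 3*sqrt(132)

44*sqrt(33)

2*sqrt(825) = 10*sqrt(33); 3*sqrt(528) = 12*sqrt(33); 4*sqrt(528) = 16*sqrt(33); 3*sqrt(132) = 6*sqrt(33)
Combine: (10 + 12 + 16 + 6)·sqrt(33) = 44*sqrt(33)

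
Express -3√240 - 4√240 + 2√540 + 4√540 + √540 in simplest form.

14*√15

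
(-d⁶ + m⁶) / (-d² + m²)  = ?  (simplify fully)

d⁴ + d²*m² + m⁴

Difference of sixth powers: factor out (-d² + m²).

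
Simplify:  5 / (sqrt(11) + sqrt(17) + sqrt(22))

Group as (sqrt(11) + sqrt(22)) + sqrt(17); multiply by (sqrt(11) + sqrt(22)) - sqrt(17), then rationalise the remaining surd.

(-55*sqrt(34) + 15*sqrt(22) + 40*sqrt(17) + 70*sqrt(11))/356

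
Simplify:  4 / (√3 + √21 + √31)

(-24*√217 - 28*√31 + 52*√21 + 196*√3)/203

Group as (√3 + √21) + √31; multiply by (√3 + √21) - √31, then rationalise the remaining surd.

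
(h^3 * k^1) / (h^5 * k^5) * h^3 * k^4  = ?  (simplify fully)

Quotient: (h^-2) * (k^-4)
Multiply by h^3 * k^4: add exponents.

h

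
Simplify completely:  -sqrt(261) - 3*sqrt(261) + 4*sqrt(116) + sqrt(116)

sqrt(261) = 3*sqrt(29); 3*sqrt(261) = 9*sqrt(29); 4*sqrt(116) = 8*sqrt(29); sqrt(116) = 2*sqrt(29)
Combine: (-3 - 9 + 8 + 2)·sqrt(29) = -2*sqrt(29)

-2*sqrt(29)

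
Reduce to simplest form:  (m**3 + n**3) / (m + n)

Apply the sum-of-cubes factorisation and cancel (m + n).

m**2 - m*n + n**2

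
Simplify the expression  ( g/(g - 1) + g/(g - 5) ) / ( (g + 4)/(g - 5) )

(2*g² - 6*g)/(g² + 3*g - 4)

Numerator: g/(g - 1) + g/(g - 5) = (2*g² - 6*g)/(g² - 6*g + 5)
Denominator: (g + 4)/(g - 5) = (g + 4)/(g - 5)
Divide: ((2*g² - 6*g)/(g² - 6*g + 5)) · ((g - 5)/(g + 4)) = (2*g² - 6*g)/(g² + 3*g - 4)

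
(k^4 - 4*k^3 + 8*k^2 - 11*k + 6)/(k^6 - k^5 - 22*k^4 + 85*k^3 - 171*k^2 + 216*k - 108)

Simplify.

1/(k^2 + 3*k - 18)

Factor: k^4 - 4*k^3 + 8*k^2 - 11*k + 6 = (k - 1)*(k^2 - k + 3)*(k - 2);  k^6 - k^5 - 22*k^4 + 85*k^3 - 171*k^2 + 216*k - 108 = (k - 2)*(k - 1)*(k + 6)*(k - 3)*(k^2 - k + 3)
Cancel the common factors (k^2 - k + 3), (k - 1), (k - 2).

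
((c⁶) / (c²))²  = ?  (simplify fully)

c⁸

Inside the bracket: c⁴
Raise to the power 2: c⁸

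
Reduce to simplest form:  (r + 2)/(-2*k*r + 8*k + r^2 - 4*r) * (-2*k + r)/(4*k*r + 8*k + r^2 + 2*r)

Factor: -2*k*r + 8*k + r^2 - 4*r = (-2*k + r)*(r - 4);  4*k*r + 8*k + r^2 + 2*r = (r + 2)*(4*k + r)
Cancel the common factors (r + 2), (-2*k + r).

1/(4*k*r - 16*k + r^2 - 4*r)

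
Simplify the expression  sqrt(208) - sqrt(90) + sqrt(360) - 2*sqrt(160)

-5*sqrt(10) + 4*sqrt(13)

sqrt(208) = 4*sqrt(13); sqrt(90) = 3*sqrt(10); sqrt(360) = 6*sqrt(10); 2*sqrt(160) = 8*sqrt(10)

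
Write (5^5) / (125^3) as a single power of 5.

5^5 = 5^5; 125^3 = 5^9
Combine exponents: 5^(-4)

5^(-4)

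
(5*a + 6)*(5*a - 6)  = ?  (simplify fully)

25*a**2 - 36

(5*a)**2 - (6)**2 = 25*a**2 - 36.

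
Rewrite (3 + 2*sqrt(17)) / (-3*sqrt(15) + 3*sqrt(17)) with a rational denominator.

(3*sqrt(15) + 3*sqrt(17) + 2*sqrt(255) + 34)/6

Multiply numerator and denominator by 3*sqrt(15) + 3*sqrt(17).
Denominator becomes 18; numerator becomes 9*sqrt(15) + 9*sqrt(17) + 6*sqrt(255) + 102.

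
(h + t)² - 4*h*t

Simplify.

Expand the square and combine the 4*h*t term.

(h - t)²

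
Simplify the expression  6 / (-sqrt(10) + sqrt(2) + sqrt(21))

-174*sqrt(2) - 24*sqrt(105) + 78*sqrt(10) + 54*sqrt(21)

Group as (sqrt(2) + sqrt(21)) - sqrt(10); multiply by (sqrt(2) + sqrt(21)) + sqrt(10), then rationalise the remaining surd.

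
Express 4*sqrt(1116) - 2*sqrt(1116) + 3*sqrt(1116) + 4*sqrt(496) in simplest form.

46*sqrt(31)

4*sqrt(1116) = 24*sqrt(31); 2*sqrt(1116) = 12*sqrt(31); 3*sqrt(1116) = 18*sqrt(31); 4*sqrt(496) = 16*sqrt(31)
Combine: (24 - 12 + 18 + 16)·sqrt(31) = 46*sqrt(31)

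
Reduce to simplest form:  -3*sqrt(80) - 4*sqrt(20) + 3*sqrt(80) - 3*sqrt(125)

3*sqrt(80) = 12*sqrt(5); 4*sqrt(20) = 8*sqrt(5); 3*sqrt(80) = 12*sqrt(5); 3*sqrt(125) = 15*sqrt(5)
Combine: (-12 - 8 + 12 - 15)·sqrt(5) = -23*sqrt(5)

-23*sqrt(5)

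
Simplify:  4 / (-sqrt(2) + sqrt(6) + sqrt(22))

Group as (sqrt(6) + sqrt(22)) - sqrt(2); multiply by (sqrt(6) + sqrt(22)) + sqrt(2), then rationalise the remaining surd.

(-18*sqrt(6) - 4*sqrt(66) + 26*sqrt(2) + 14*sqrt(22))/37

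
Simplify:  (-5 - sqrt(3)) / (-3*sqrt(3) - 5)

Multiply numerator and denominator by -5 + 3*sqrt(3).
Denominator becomes -2; numerator becomes -10*sqrt(3) + 16.

-8 + 5*sqrt(3)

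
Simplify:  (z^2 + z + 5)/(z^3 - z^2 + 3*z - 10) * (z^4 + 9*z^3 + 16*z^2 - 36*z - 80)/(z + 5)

z^2 + 6*z + 8

Factor: z^3 - z^2 + 3*z - 10 = (z^2 + z + 5)*(z - 2);  z^4 + 9*z^3 + 16*z^2 - 36*z - 80 = (z + 2)*(z + 4)*(z + 5)*(z - 2)
Cancel the common factors (z^2 + z + 5), (z + 5), (z - 2).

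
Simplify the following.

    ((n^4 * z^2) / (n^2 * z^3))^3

Inside the bracket: n^2 * (z^-1)
Raise to the power 3: n^6 * (z^-3)

n^6/z^3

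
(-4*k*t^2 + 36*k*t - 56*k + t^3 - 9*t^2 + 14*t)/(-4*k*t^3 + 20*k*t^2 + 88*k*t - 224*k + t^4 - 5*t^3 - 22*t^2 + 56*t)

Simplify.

Factor: -4*k*t^2 + 36*k*t - 56*k + t^3 - 9*t^2 + 14*t = (-4*k + t)*(t - 2)*(t - 7);  -4*k*t^3 + 20*k*t^2 + 88*k*t - 224*k + t^4 - 5*t^3 - 22*t^2 + 56*t = (t - 7)*(t - 2)*(-4*k + t)*(t + 4)
Cancel the common factors (t - 7), (-4*k + t), (t - 2).

1/(t + 4)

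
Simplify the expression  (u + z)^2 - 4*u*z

After expansion: u^2 - 2*u*z + z^2 — a perfect-square trinomial.

(u - z)^2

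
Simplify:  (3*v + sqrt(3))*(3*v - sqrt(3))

9*v^2 - 3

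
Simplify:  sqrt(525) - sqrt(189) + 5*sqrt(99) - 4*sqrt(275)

-5*sqrt(11) + 2*sqrt(21)

sqrt(525) = 5*sqrt(21); sqrt(189) = 3*sqrt(21); 5*sqrt(99) = 15*sqrt(11); 4*sqrt(275) = 20*sqrt(11)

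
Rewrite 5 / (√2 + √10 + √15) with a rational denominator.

(-100*√3 - 15*√15 + 35*√10 + 115*√2)/71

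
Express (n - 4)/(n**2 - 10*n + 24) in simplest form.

1/(n - 6)

Factor: n**2 - 10*n + 24 = (n - 4)*(n - 6)
Cancel the common factor (n - 4).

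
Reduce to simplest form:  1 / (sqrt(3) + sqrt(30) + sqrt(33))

(-sqrt(330) + sqrt(30) + 10*sqrt(3))/60

Group as (sqrt(30) + sqrt(33)) + sqrt(3); multiply by (sqrt(30) + sqrt(33)) - sqrt(3), then rationalise the remaining surd.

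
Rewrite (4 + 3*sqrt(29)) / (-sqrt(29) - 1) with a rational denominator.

Multiply numerator and denominator by -1 + sqrt(29).
Denominator becomes -28; numerator becomes sqrt(29) + 83.

(-83 - sqrt(29))/28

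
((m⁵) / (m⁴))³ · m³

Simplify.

Inside the bracket: m¹
Raise to the power 3: m³
Multiply by m³: add exponents.

m⁶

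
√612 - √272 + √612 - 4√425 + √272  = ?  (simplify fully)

-8*√17

√612 = 6*√17; √272 = 4*√17; √612 = 6*√17; 4√425 = 20*√17; √272 = 4*√17
Combine: (6 - 4 + 6 - 20 + 4)·√17 = -8*√17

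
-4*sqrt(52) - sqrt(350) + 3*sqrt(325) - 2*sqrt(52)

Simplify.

-5*sqrt(14) + 3*sqrt(13)

4*sqrt(52) = 8*sqrt(13); sqrt(350) = 5*sqrt(14); 3*sqrt(325) = 15*sqrt(13); 2*sqrt(52) = 4*sqrt(13)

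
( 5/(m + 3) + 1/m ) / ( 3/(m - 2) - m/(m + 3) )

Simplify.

(-6*m² + 9*m + 6)/(m³ - 5*m² - 9*m)

Numerator: 5/(m + 3) + 1/m = (6*m + 3)/(m² + 3*m)
Denominator: 3/(m - 2) - m/(m + 3) = (-m² + 5*m + 9)/(m² + m - 6)
Divide: ((6*m + 3)/(m² + 3*m)) · ((m² + m - 6)/(-m² + 5*m + 9)) = (-6*m² + 9*m + 6)/(m³ - 5*m² - 9*m)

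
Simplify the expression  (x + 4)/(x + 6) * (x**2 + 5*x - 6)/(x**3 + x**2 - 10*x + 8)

Factor: x**2 + 5*x - 6 = (x + 6)*(x - 1);  x**3 + x**2 - 10*x + 8 = (x - 2)*(x + 4)*(x - 1)
Cancel the common factors (x + 4), (x + 6), (x - 1).

1/(x - 2)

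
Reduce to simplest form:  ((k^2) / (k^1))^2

Inside the bracket: k^1
Raise to the power 2: k^2

k^2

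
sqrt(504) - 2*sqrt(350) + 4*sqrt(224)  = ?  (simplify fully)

sqrt(504) = 6*sqrt(14); 2*sqrt(350) = 10*sqrt(14); 4*sqrt(224) = 16*sqrt(14)
Combine: (6 - 10 + 16)·sqrt(14) = 12*sqrt(14)

12*sqrt(14)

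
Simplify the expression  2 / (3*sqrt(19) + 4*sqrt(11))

(-6*sqrt(19) + 8*sqrt(11))/5

Multiply numerator and denominator by -3*sqrt(19) + 4*sqrt(11).
Denominator becomes 5; numerator becomes -6*sqrt(19) + 8*sqrt(11).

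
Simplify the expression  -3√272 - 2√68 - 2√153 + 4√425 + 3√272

3√272 = 12*√17; 2√68 = 4*√17; 2√153 = 6*√17; 4√425 = 20*√17; 3√272 = 12*√17
Combine: (-12 - 4 - 6 + 20 + 12)·√17 = 10*√17

10*√17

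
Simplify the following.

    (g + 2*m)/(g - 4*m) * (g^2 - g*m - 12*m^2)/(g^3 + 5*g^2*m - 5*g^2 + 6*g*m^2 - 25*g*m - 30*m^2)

1/(g - 5)

Factor: g^2 - g*m - 12*m^2 = (g - 4*m)*(g + 3*m);  g^3 + 5*g^2*m - 5*g^2 + 6*g*m^2 - 25*g*m - 30*m^2 = (g + 2*m)*(g + 3*m)*(g - 5)
Cancel the common factors (g + 3*m), (g + 2*m), (g - 4*m).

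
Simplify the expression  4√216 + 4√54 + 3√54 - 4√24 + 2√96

45*√6

4√216 = 24*√6; 4√54 = 12*√6; 3√54 = 9*√6; 4√24 = 8*√6; 2√96 = 8*√6
Combine: (24 + 12 + 9 - 8 + 8)·√6 = 45*√6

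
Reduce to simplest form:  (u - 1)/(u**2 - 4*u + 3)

1/(u - 3)

Factor: u**2 - 4*u + 3 = (u - 1)*(u - 3)
Cancel the common factor (u - 1).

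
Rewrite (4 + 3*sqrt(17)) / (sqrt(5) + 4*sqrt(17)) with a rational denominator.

(-3*sqrt(85) - 4*sqrt(5) + 16*sqrt(17) + 204)/267

Multiply numerator and denominator by -sqrt(5) + 4*sqrt(17).
Denominator becomes 267; numerator becomes -3*sqrt(85) - 4*sqrt(5) + 16*sqrt(17) + 204.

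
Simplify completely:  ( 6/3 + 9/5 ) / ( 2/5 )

Numerator: 6/3 + 9/5 = 19/5
Denominator: 2/5 = 2/5
Divide: (19/5) · (5/2) = 19/2

19/2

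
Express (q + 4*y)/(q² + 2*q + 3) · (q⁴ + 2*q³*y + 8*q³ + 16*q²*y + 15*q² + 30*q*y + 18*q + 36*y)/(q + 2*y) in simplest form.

q² + 4*q*y + 6*q + 24*y

Factor: q⁴ + 2*q³*y + 8*q³ + 16*q²*y + 15*q² + 30*q*y + 18*q + 36*y = (q + 2*y)·(q + 6)·(q² + 2*q + 3)
Cancel the common factors (q² + 2*q + 3), (q + 2*y).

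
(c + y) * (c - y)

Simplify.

Pair the conjugate factors: (c+y)(c-y) = c^2 - y^2.

c^2 - y^2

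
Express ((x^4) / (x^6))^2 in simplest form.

Inside the bracket: (x^-2)
Raise to the power 2: (x^-4)

x^(-4)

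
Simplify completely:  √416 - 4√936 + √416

-16*√26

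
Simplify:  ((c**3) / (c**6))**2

c**(-6)

Inside the bracket: (c**-3)
Raise to the power 2: (c**-6)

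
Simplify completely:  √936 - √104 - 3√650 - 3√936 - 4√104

√936 = 6*√26; √104 = 2*√26; 3√650 = 15*√26; 3√936 = 18*√26; 4√104 = 8*√26
Combine: (6 - 2 - 15 - 18 - 8)·√26 = -37*√26

-37*√26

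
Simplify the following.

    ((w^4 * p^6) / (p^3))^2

p^6*w^8

Inside the bracket: w^4 * p^3
Raise to the power 2: w^8 * p^6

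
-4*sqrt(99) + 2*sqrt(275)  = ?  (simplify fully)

4*sqrt(99) = 12*sqrt(11); 2*sqrt(275) = 10*sqrt(11)
Combine: (-12 + 10)·sqrt(11) = -2*sqrt(11)

-2*sqrt(11)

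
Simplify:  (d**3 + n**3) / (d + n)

n**3 + d**3 = (d + n)(d**2 - d*n + n**2).

d**2 - d*n + n**2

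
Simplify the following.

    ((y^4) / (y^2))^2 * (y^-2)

y^2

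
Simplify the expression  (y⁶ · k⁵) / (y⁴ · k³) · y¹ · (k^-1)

k*y³

Quotient: y² · k²
Multiply by y¹ · (k^-1): add exponents.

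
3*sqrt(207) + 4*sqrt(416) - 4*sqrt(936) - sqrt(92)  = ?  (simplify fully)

3*sqrt(207) = 9*sqrt(23); 4*sqrt(416) = 16*sqrt(26); 4*sqrt(936) = 24*sqrt(26); sqrt(92) = 2*sqrt(23)

-8*sqrt(26) + 7*sqrt(23)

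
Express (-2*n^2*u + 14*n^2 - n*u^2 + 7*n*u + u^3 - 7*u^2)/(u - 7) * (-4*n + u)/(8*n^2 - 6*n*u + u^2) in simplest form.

n + u

Factor: -2*n^2*u + 14*n^2 - n*u^2 + 7*n*u + u^3 - 7*u^2 = (-2*n + u)*(u - 7)*(n + u);  8*n^2 - 6*n*u + u^2 = (-4*n + u)*(-2*n + u)
Cancel the common factors (-2*n + u), (u - 7), (-4*n + u).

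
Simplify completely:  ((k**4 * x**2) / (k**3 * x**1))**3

Inside the bracket: k**1 * x**1
Raise to the power 3: k**3 * x**3

k**3*x**3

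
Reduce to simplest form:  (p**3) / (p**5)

Quotient: (p**-2)

p**(-2)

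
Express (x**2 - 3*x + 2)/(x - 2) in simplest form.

x - 1

Factor: x**2 - 3*x + 2 = (x - 2)*(x - 1)
Cancel the common factor (x - 2).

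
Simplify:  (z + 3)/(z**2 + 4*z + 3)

1/(z + 1)

Factor: z**2 + 4*z + 3 = (z + 1)*(z + 3)
Cancel the common factor (z + 3).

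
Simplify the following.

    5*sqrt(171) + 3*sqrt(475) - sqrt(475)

25*sqrt(19)

5*sqrt(171) = 15*sqrt(19); 3*sqrt(475) = 15*sqrt(19); sqrt(475) = 5*sqrt(19)
Combine: (15 + 15 - 5)·sqrt(19) = 25*sqrt(19)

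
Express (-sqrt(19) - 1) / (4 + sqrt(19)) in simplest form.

-5 + sqrt(19)

Multiply numerator and denominator by -sqrt(19) + 4.
Denominator becomes -3; numerator becomes -3*sqrt(19) + 15.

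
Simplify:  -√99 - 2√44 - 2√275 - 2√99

√99 = 3*√11; 2√44 = 4*√11; 2√275 = 10*√11; 2√99 = 6*√11
Combine: (-3 - 4 - 10 - 6)·√11 = -23*√11

-23*√11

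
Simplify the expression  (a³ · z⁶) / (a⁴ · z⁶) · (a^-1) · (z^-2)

1/(a²*z²)

Quotient: (a^-1)
Multiply by (a^-1) · (z^-2): add exponents.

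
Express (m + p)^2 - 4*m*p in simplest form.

(m - p)^2

Expand the square and combine the 4*m*p term.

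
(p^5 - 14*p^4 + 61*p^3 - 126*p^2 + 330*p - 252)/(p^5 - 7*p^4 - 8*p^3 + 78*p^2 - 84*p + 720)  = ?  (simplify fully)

(p^2 - 8*p + 7)/(p^2 - p - 20)

Factor: p^5 - 14*p^4 + 61*p^3 - 126*p^2 + 330*p - 252 = (p - 6)*(p^2 + 6)*(p - 7)*(p - 1);  p^5 - 7*p^4 - 8*p^3 + 78*p^2 - 84*p + 720 = (p - 6)*(p - 5)*(p^2 + 6)*(p + 4)
Cancel the common factors (p^2 + 6), (p - 6).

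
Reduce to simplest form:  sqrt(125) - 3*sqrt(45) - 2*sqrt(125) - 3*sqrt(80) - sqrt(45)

-29*sqrt(5)

sqrt(125) = 5*sqrt(5); 3*sqrt(45) = 9*sqrt(5); 2*sqrt(125) = 10*sqrt(5); 3*sqrt(80) = 12*sqrt(5); sqrt(45) = 3*sqrt(5)
Combine: (5 - 9 - 10 - 12 - 3)·sqrt(5) = -29*sqrt(5)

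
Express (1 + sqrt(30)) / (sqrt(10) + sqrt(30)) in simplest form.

(-10*sqrt(3) - sqrt(10) + sqrt(30) + 30)/20

Multiply numerator and denominator by -sqrt(10) + sqrt(30).
Denominator becomes 20; numerator becomes -10*sqrt(3) - sqrt(10) + sqrt(30) + 30.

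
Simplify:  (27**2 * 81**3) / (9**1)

3**16

27**2 = 3**6; 81**3 = 3**12; 9**1 = 3**2
Combine exponents: 3**16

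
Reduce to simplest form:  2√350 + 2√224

2√350 = 10*√14; 2√224 = 8*√14
Combine: (10 + 8)·√14 = 18*√14

18*√14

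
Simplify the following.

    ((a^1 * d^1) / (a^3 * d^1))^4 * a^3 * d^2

d^2/a^5

Inside the bracket: (a^-2)
Raise to the power 4: (a^-8)
Multiply by a^3 * d^2: add exponents.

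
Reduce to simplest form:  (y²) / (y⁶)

y^(-4)

Quotient: (y^-4)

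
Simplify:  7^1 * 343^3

7^10

7^1 = 7^1; 343^3 = 7^9
Combine exponents: 7^10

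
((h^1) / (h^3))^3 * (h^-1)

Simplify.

h^(-7)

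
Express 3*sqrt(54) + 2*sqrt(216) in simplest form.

21*sqrt(6)

3*sqrt(54) = 9*sqrt(6); 2*sqrt(216) = 12*sqrt(6)
Combine: (9 + 12)·sqrt(6) = 21*sqrt(6)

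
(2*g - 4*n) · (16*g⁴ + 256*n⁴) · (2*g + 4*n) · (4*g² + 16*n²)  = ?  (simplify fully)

256*g⁸ - 65536*n⁸

Telescope via difference of squares: ((2*g)+(4*n))((2*g)-(4*n)) = 4*g² - 16*n², then repeat with the next factor.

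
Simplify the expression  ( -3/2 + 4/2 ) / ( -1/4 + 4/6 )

Numerator: -3/2 + 4/2 = 1/2
Denominator: -1/4 + 4/6 = 5/12
Divide: (1/2) · (12/5) = 6/5

6/5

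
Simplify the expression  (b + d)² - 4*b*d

Expanding gives b² - 2*b*d + d², a perfect square.

(b - d)²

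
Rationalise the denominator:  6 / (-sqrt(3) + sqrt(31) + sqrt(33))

(-366*sqrt(3) + 6*sqrt(33) + 30*sqrt(31) + 36*sqrt(341))/371

Group as (sqrt(31) + sqrt(33)) - sqrt(3); multiply by (sqrt(31) + sqrt(33)) + sqrt(3), then rationalise the remaining surd.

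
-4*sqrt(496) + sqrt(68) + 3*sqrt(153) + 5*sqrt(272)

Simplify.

-16*sqrt(31) + 31*sqrt(17)

4*sqrt(496) = 16*sqrt(31); sqrt(68) = 2*sqrt(17); 3*sqrt(153) = 9*sqrt(17); 5*sqrt(272) = 20*sqrt(17)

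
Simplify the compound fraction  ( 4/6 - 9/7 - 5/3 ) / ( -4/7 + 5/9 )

Numerator: 4/6 - 9/7 - 5/3 = -16/7
Denominator: -4/7 + 5/9 = -1/63
Divide: (-16/7) · (-63) = 144

144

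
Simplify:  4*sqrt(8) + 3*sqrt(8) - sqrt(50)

9*sqrt(2)

4*sqrt(8) = 8*sqrt(2); 3*sqrt(8) = 6*sqrt(2); sqrt(50) = 5*sqrt(2)
Combine: (8 + 6 - 5)·sqrt(2) = 9*sqrt(2)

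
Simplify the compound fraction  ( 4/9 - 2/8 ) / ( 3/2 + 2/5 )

35/342

Numerator: 4/9 - 2/8 = 7/36
Denominator: 3/2 + 2/5 = 19/10
Divide: (7/36) · (10/19) = 35/342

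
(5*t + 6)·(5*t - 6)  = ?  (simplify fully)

25*t² - 36

Difference of squares with P = 5*t, Q = 6.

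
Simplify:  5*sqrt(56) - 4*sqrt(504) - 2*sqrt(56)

-18*sqrt(14)

5*sqrt(56) = 10*sqrt(14); 4*sqrt(504) = 24*sqrt(14); 2*sqrt(56) = 4*sqrt(14)
Combine: (10 - 24 - 4)·sqrt(14) = -18*sqrt(14)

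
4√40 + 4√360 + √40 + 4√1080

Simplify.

4√40 = 8*√10; 4√360 = 24*√10; √40 = 2*√10; 4√1080 = 24*√30

34*√10 + 24*√30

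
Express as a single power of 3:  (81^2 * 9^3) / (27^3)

81^2 = 3^8; 9^3 = 3^6; 27^3 = 3^9
Combine exponents: 3^5

3^5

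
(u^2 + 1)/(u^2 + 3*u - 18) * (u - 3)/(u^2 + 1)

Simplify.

Factor: u^2 + 3*u - 18 = (u - 3)*(u + 6)
Cancel the common factors (u^2 + 1), (u - 3).

1/(u + 6)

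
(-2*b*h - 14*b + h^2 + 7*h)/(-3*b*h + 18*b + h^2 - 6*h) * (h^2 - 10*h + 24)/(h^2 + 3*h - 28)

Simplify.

Factor: -2*b*h - 14*b + h^2 + 7*h = (-2*b + h)*(h + 7);  -3*b*h + 18*b + h^2 - 6*h = (-3*b + h)*(h - 6);  h^2 - 10*h + 24 = (h - 4)*(h - 6);  h^2 + 3*h - 28 = (h + 7)*(h - 4)
Cancel the common factors (h - 6), (h - 4), (h + 7).

(2*b - h)/(3*b - h)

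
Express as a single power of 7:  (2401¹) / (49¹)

2401¹ = 7^4; 49¹ = 7^2
Combine exponents: 7^2

7^2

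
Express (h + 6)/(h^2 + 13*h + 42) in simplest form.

Factor: h^2 + 13*h + 42 = (h + 6)*(h + 7)
Cancel the common factor (h + 6).

1/(h + 7)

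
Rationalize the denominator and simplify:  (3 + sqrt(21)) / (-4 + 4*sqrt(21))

Multiply numerator and denominator by -4*sqrt(21) - 4.
Denominator becomes -320; numerator becomes -96 - 16*sqrt(21).

(sqrt(21) + 6)/20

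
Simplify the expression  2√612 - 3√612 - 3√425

2√612 = 12*√17; 3√612 = 18*√17; 3√425 = 15*√17
Combine: (12 - 18 - 15)·√17 = -21*√17

-21*√17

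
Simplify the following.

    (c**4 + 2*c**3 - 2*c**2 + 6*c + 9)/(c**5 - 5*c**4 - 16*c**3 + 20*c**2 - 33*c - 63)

Factor: c**4 + 2*c**3 - 2*c**2 + 6*c + 9 = (c + 1)*(c + 3)*(c**2 - 2*c + 3);  c**5 - 5*c**4 - 16*c**3 + 20*c**2 - 33*c - 63 = (c + 3)*(c + 1)*(c - 7)*(c**2 - 2*c + 3)
Cancel the common factors (c**2 - 2*c + 3), (c + 1), (c + 3).

1/(c - 7)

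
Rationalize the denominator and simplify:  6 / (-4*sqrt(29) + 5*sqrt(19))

Multiply numerator and denominator by 4*sqrt(29) + 5*sqrt(19).
Denominator becomes 11; numerator becomes 24*sqrt(29) + 30*sqrt(19).

(24*sqrt(29) + 30*sqrt(19))/11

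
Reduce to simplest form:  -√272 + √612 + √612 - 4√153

√272 = 4*√17; √612 = 6*√17; √612 = 6*√17; 4√153 = 12*√17
Combine: (-4 + 6 + 6 - 12)·√17 = -4*√17

-4*√17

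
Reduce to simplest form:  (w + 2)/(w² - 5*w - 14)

1/(w - 7)

Factor: w² - 5*w - 14 = (w - 7)·(w + 2)
Cancel the common factor (w + 2).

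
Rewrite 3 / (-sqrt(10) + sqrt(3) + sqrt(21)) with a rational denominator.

Group as (sqrt(3) + sqrt(21)) - sqrt(10); multiply by (sqrt(3) + sqrt(21)) + sqrt(10), then rationalise the remaining surd.

(-21*sqrt(10) - 12*sqrt(21) + 42*sqrt(3) + 9*sqrt(70))/28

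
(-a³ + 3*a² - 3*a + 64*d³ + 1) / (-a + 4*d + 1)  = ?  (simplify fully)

Apply the difference-of-cubes factorisation and cancel (-a + 4*d + 1).

a² + 4*a*d - 2*a + 16*d² - 4*d + 1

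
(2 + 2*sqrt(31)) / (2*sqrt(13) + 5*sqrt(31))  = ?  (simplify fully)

Multiply numerator and denominator by -2*sqrt(13) + 5*sqrt(31).
Denominator becomes 723; numerator becomes -4*sqrt(403) - 4*sqrt(13) + 10*sqrt(31) + 310.

(-4*sqrt(403) - 4*sqrt(13) + 10*sqrt(31) + 310)/723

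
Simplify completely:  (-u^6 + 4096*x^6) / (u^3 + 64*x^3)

Factor (4*x)^6 - u^6 and cancel (u^3 + 64*x^3).

-u^3 + 64*x^3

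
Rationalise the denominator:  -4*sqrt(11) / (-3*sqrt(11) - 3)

Multiply numerator and denominator by -3 + 3*sqrt(11).
Denominator becomes -90; numerator becomes -132 + 12*sqrt(11).

(-2*sqrt(11) + 22)/15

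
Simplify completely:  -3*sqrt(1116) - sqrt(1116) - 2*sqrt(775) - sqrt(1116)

-40*sqrt(31)

3*sqrt(1116) = 18*sqrt(31); sqrt(1116) = 6*sqrt(31); 2*sqrt(775) = 10*sqrt(31); sqrt(1116) = 6*sqrt(31)
Combine: (-18 - 6 - 10 - 6)·sqrt(31) = -40*sqrt(31)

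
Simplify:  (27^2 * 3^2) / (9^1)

27^2 = 3^6; 3^2 = 3^2; 9^1 = 3^2
Combine exponents: 3^6

3^6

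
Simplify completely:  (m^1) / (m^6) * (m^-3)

Quotient: (m^-5)
Multiply by (m^-3): add exponents.

m^(-8)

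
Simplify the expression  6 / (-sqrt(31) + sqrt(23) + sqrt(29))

Group as (sqrt(23) + sqrt(29)) - sqrt(31); multiply by (sqrt(23) + sqrt(29)) + sqrt(31), then rationalise the remaining surd.

(-126*sqrt(31) + 150*sqrt(29) + 222*sqrt(23) + 12*sqrt(20677))/2227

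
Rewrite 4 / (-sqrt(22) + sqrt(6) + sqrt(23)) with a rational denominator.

(-28*sqrt(22) + 20*sqrt(23) + 156*sqrt(6) + 16*sqrt(759))/503

Group as (sqrt(6) + sqrt(23)) - sqrt(22); multiply by (sqrt(6) + sqrt(23)) + sqrt(22), then rationalise the remaining surd.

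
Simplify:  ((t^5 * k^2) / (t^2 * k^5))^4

t^12/k^12

Inside the bracket: t^3 * (k^-3)
Raise to the power 4: t^12 * (k^-12)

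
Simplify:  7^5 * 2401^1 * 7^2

7^11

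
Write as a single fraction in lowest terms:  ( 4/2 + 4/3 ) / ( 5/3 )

2

Numerator: 4/2 + 4/3 = 10/3
Denominator: 5/3 = 5/3
Divide: (10/3) · (3/5) = 2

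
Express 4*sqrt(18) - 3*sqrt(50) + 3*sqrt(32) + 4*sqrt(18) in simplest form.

4*sqrt(18) = 12*sqrt(2); 3*sqrt(50) = 15*sqrt(2); 3*sqrt(32) = 12*sqrt(2); 4*sqrt(18) = 12*sqrt(2)
Combine: (12 - 15 + 12 + 12)·sqrt(2) = 21*sqrt(2)

21*sqrt(2)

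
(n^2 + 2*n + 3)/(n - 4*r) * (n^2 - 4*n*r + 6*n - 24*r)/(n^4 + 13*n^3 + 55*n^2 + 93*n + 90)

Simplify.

1/(n + 5)

Factor: n^2 - 4*n*r + 6*n - 24*r = (n - 4*r)*(n + 6);  n^4 + 13*n^3 + 55*n^2 + 93*n + 90 = (n + 5)*(n^2 + 2*n + 3)*(n + 6)
Cancel the common factors (n^2 + 2*n + 3), (n - 4*r), (n + 6).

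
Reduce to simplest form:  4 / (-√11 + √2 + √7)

(2*√11 + 6*√7 + 16*√2 + 2*√154)/13

Group as (√2 + √7) - √11; multiply by (√2 + √7) + √11, then rationalise the remaining surd.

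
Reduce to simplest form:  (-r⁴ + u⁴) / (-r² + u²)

r² + u²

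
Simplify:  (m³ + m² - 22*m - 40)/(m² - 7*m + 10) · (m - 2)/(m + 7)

Factor: m³ + m² - 22*m - 40 = (m - 5)·(m + 4)·(m + 2);  m² - 7*m + 10 = (m - 2)·(m - 5)
Cancel the common factors (m - 2), (m - 5).

(m² + 6*m + 8)/(m + 7)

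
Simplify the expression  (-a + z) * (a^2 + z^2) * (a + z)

Pair the conjugate factors: (z+a)(z-a) = -a^2 + z^2, then repeat with the next factor.

-a^4 + z^4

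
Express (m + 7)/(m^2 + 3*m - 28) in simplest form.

1/(m - 4)

Factor: m^2 + 3*m - 28 = (m + 7)*(m - 4)
Cancel the common factor (m + 7).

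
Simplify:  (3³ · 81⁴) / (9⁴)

3^11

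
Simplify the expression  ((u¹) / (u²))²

Inside the bracket: (u^-1)
Raise to the power 2: (u^-2)

u^(-2)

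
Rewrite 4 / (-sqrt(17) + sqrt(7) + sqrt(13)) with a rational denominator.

Group as (sqrt(7) + sqrt(13)) - sqrt(17); multiply by (sqrt(7) + sqrt(13)) + sqrt(17), then rationalise the remaining surd.

(-12*sqrt(17) + 44*sqrt(13) + 92*sqrt(7) + 8*sqrt(1547))/355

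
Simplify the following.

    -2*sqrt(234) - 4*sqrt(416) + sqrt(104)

-20*sqrt(26)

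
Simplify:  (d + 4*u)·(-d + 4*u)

-d² + 16*u²

Difference of squares with P = 4*u, Q = d.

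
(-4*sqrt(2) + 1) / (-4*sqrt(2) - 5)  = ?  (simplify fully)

(-24*sqrt(2) + 37)/7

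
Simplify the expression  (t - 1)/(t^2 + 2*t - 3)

1/(t + 3)

Factor: t^2 + 2*t - 3 = (t - 1)*(t + 3)
Cancel the common factor (t - 1).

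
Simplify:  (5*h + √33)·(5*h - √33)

25*h² - 33

(5*h)^2 - (√33)^2 = 25*h² - 33.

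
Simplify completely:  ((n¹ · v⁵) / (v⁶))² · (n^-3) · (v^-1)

1/(n*v³)

Inside the bracket: n¹ · (v^-1)
Raise to the power 2: n² · (v^-2)
Multiply by (n^-3) · (v^-1): add exponents.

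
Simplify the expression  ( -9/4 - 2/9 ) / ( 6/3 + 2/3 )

Numerator: -9/4 - 2/9 = -89/36
Denominator: 6/3 + 2/3 = 8/3
Divide: (-89/36) · (3/8) = -89/96

-89/96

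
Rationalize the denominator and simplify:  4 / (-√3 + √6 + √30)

(-36*√6 - 16*√15 + 44*√3 + 28*√30)/123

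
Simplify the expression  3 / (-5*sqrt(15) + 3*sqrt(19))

Multiply numerator and denominator by 3*sqrt(19) + 5*sqrt(15).
Denominator becomes -204; numerator becomes 9*sqrt(19) + 15*sqrt(15).

(-5*sqrt(15) - 3*sqrt(19))/68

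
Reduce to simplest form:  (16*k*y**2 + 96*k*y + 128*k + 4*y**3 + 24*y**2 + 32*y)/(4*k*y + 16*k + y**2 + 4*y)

4*y + 8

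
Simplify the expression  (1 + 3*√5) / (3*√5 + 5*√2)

(-45 - 3*√5 + 5*√2 + 15*√10)/5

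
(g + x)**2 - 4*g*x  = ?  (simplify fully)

(g - x)**2

After expansion: g**2 - 2*g*x + x**2 — a perfect-square trinomial.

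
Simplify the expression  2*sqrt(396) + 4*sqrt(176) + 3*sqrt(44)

34*sqrt(11)

2*sqrt(396) = 12*sqrt(11); 4*sqrt(176) = 16*sqrt(11); 3*sqrt(44) = 6*sqrt(11)
Combine: (12 + 16 + 6)·sqrt(11) = 34*sqrt(11)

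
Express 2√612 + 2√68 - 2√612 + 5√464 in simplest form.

2√612 = 12*√17; 2√68 = 4*√17; 2√612 = 12*√17; 5√464 = 20*√29

4*√17 + 20*√29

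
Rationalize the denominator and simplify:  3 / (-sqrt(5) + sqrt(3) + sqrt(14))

(-6*sqrt(5) - 3*sqrt(14) + 8*sqrt(3) + sqrt(210))/4

Group as (sqrt(3) + sqrt(14)) - sqrt(5); multiply by (sqrt(3) + sqrt(14)) + sqrt(5), then rationalise the remaining surd.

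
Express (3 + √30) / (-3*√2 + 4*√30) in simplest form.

(3*√2 + 2*√15 + 4*√30 + 40)/154

Multiply numerator and denominator by 3*√2 + 4*√30.
Denominator becomes 462; numerator becomes 9*√2 + 6*√15 + 12*√30 + 120.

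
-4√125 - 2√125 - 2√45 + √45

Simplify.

-33*√5

4√125 = 20*√5; 2√125 = 10*√5; 2√45 = 6*√5; √45 = 3*√5
Combine: (-20 - 10 - 6 + 3)·√5 = -33*√5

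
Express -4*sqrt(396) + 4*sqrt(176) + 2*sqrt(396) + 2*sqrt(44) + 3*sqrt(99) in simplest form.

17*sqrt(11)

4*sqrt(396) = 24*sqrt(11); 4*sqrt(176) = 16*sqrt(11); 2*sqrt(396) = 12*sqrt(11); 2*sqrt(44) = 4*sqrt(11); 3*sqrt(99) = 9*sqrt(11)
Combine: (-24 + 16 + 12 + 4 + 9)·sqrt(11) = 17*sqrt(11)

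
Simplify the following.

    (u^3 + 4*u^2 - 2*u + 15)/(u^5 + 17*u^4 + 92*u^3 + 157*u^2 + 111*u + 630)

Factor: u^3 + 4*u^2 - 2*u + 15 = (u^2 - u + 3)*(u + 5);  u^5 + 17*u^4 + 92*u^3 + 157*u^2 + 111*u + 630 = (u + 6)*(u + 7)*(u^2 - u + 3)*(u + 5)
Cancel the common factors (u^2 - u + 3), (u + 5).

1/(u^2 + 13*u + 42)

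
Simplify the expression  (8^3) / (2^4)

2^5

8^3 = 2^9; 2^4 = 2^4
Combine exponents: 2^5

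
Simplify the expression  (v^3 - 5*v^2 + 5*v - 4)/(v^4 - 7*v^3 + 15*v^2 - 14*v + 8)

1/(v - 2)

Factor: v^3 - 5*v^2 + 5*v - 4 = (v^2 - v + 1)*(v - 4);  v^4 - 7*v^3 + 15*v^2 - 14*v + 8 = (v^2 - v + 1)*(v - 4)*(v - 2)
Cancel the common factors (v^2 - v + 1), (v - 4).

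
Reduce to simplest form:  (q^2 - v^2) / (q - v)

Factor q^2 - v^2 and cancel (q - v).

q + v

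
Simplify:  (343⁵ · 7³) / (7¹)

343⁵ = 7^15; 7³ = 7^3; 7¹ = 7^1
Combine exponents: 7^17

7^17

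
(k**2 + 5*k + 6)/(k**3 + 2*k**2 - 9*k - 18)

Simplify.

Factor: k**2 + 5*k + 6 = (k + 2)*(k + 3);  k**3 + 2*k**2 - 9*k - 18 = (k - 3)*(k + 2)*(k + 3)
Cancel the common factors (k + 3), (k + 2).

1/(k - 3)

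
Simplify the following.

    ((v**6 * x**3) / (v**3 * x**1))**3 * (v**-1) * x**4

v**8*x**10

Inside the bracket: v**3 * x**2
Raise to the power 3: v**9 * x**6
Multiply by (v**-1) * x**4: add exponents.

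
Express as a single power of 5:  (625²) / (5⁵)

5^3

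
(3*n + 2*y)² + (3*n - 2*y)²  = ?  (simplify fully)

18*n² + 8*y²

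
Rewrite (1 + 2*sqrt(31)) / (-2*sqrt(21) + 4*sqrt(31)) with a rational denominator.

Multiply numerator and denominator by 2*sqrt(21) + 4*sqrt(31).
Denominator becomes 412; numerator becomes 2*sqrt(21) + 4*sqrt(31) + 4*sqrt(651) + 248.

(sqrt(21) + 2*sqrt(31) + 2*sqrt(651) + 124)/206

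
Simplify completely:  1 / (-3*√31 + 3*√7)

(-√31 - √7)/72

Multiply numerator and denominator by 3*√7 + 3*√31.
Denominator becomes -216; numerator becomes 3*√7 + 3*√31.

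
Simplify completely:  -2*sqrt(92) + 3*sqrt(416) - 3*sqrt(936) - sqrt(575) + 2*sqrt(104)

-9*sqrt(23) - 2*sqrt(26)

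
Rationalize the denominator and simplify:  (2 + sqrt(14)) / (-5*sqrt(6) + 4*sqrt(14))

(5*sqrt(6) + 4*sqrt(14) + 5*sqrt(21) + 28)/37

Multiply numerator and denominator by 5*sqrt(6) + 4*sqrt(14).
Denominator becomes 74; numerator becomes 10*sqrt(6) + 8*sqrt(14) + 10*sqrt(21) + 56.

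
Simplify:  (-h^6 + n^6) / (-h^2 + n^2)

h^4 + h^2*n^2 + n^4

Difference of sixth powers: factor out (-h^2 + n^2).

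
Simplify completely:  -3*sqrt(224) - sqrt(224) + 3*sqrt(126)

-7*sqrt(14)

3*sqrt(224) = 12*sqrt(14); sqrt(224) = 4*sqrt(14); 3*sqrt(126) = 9*sqrt(14)
Combine: (-12 - 4 + 9)·sqrt(14) = -7*sqrt(14)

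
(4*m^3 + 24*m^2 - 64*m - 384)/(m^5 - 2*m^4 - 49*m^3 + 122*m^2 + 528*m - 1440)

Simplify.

4/(m^2 - 8*m + 15)

Factor: 4*m^3 + 24*m^2 - 64*m - 384 = 4*(m + 6)*(m - 4)*(m + 4);  m^5 - 2*m^4 - 49*m^3 + 122*m^2 + 528*m - 1440 = (m - 4)*(m - 3)*(m + 4)*(m + 6)*(m - 5)
Cancel the common factors (m + 4), (m + 6), (m - 4).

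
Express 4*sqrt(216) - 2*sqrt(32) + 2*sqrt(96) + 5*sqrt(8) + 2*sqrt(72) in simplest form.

14*sqrt(2) + 32*sqrt(6)

4*sqrt(216) = 24*sqrt(6); 2*sqrt(32) = 8*sqrt(2); 2*sqrt(96) = 8*sqrt(6); 5*sqrt(8) = 10*sqrt(2); 2*sqrt(72) = 12*sqrt(2)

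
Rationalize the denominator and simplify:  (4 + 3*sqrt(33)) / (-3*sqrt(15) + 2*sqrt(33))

Multiply numerator and denominator by 2*sqrt(33) + 3*sqrt(15).
Denominator becomes -3; numerator becomes 8*sqrt(33) + 12*sqrt(15) + 198 + 27*sqrt(55).

(-27*sqrt(55) - 198 - 12*sqrt(15) - 8*sqrt(33))/3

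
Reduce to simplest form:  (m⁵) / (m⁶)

1/m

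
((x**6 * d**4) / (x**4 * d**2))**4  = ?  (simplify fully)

d**8*x**8

Inside the bracket: x**2 * d**2
Raise to the power 4: x**8 * d**8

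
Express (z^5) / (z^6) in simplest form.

Quotient: (z^-1)

1/z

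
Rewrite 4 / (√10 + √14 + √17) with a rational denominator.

Group as (√10 + √14) + √17; multiply by (√10 + √14) - √17, then rationalise the remaining surd.

(-16*√595 + 28*√17 + 52*√14 + 84*√10)/511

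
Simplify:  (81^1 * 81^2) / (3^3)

3^9

81^1 = 3^4; 81^2 = 3^8; 3^3 = 3^3
Combine exponents: 3^9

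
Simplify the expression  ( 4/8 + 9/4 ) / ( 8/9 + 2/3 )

99/56

Numerator: 4/8 + 9/4 = 11/4
Denominator: 8/9 + 2/3 = 14/9
Divide: (11/4) · (9/14) = 99/56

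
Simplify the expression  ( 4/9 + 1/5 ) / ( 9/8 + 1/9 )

232/445

Numerator: 4/9 + 1/5 = 29/45
Denominator: 9/8 + 1/9 = 89/72
Divide: (29/45) · (72/89) = 232/445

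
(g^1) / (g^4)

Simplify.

g^(-3)

Quotient: (g^-3)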